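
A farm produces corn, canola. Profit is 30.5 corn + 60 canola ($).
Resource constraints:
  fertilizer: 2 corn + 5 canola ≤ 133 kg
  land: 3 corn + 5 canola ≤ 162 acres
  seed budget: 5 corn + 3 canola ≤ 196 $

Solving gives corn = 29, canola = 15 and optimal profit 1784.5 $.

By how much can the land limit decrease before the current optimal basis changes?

29

Binding constraints: fertilizer, land. The basis is B = [[2,5],[3,5]] with det -5.
Per unit decrease in land, x* moves by d = (-1, 0.4).
The basis stays optimal until corn reaches 0; allowable decrease = 29 acres.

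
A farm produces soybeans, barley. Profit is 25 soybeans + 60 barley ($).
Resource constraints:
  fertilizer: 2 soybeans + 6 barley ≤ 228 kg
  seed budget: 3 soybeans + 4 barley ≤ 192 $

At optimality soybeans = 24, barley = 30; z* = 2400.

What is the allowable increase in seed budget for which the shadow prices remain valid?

150

Binding constraints: fertilizer, seed budget. The basis is B = [[2,6],[3,4]] with det -10.
Per unit increase in seed budget, x* moves by d = (0.6, -0.2).
The basis stays optimal until barley reaches 0; allowable increase = 150 $.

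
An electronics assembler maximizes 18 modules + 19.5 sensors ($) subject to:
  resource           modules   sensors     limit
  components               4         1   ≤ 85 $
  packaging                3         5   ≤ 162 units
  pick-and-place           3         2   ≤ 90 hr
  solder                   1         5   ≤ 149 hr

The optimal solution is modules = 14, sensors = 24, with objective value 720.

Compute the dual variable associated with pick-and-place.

Check each constraint at x*: components 80/85 (slack 5); packaging 162/162 (tight); pick-and-place 90/90 (tight); solder 134/149 (slack 15).
Since components, solder are not tight, their duals are 0.
Dual feasibility on the basic columns requires 3·y_packaging + 3·y_pick-and-place = 18, 5·y_packaging + 2·y_pick-and-place = 19.5.
This yields shadow prices y_packaging = 2.5, y_pick-and-place = 3.5.
Shadow price of pick-and-place = 3.5.

3.5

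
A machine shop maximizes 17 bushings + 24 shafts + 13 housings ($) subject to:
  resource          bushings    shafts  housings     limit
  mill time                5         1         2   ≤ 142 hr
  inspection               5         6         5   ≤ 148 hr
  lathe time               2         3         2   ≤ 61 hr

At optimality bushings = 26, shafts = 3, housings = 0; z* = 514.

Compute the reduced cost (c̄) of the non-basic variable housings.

-4

At the optimum: mill time uses 133 of 142 (slack = 9); inspection uses 148 of 148 (binding); lathe time uses 61 of 61 (binding).
By complementary slackness, y = 0 for the non-binding constraint.
Dual feasibility on the basic columns requires 5·y_inspection + 2·y_lathe time = 17, 6·y_inspection + 3·y_lathe time = 24.
This yields shadow prices y_inspection = 1, y_lathe time = 6.
Reduced cost of housings: c₃ − yᵀa₃ = 13 − (1·5 + 6·2) = 13 − 17 = -4.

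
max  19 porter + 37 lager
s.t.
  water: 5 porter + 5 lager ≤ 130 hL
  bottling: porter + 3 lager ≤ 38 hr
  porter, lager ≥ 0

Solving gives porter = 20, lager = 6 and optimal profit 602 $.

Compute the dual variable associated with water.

2

At the optimum: water uses 130 of 130 (binding); bottling uses 38 of 38 (binding).
Dual feasibility on the basic columns requires 5·y_water + 1·y_bottling = 19, 5·y_water + 3·y_bottling = 37.
This yields shadow prices y_water = 2, y_bottling = 9.
Shadow price of water = 2.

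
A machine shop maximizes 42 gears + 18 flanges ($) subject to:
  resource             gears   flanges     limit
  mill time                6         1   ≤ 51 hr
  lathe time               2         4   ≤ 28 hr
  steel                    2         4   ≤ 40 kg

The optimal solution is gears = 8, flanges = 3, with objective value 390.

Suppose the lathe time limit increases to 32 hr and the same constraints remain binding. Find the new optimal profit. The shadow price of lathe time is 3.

Δb = 4, so new z* = 390 + (3)·(4) = 390 + 12 = 402.

402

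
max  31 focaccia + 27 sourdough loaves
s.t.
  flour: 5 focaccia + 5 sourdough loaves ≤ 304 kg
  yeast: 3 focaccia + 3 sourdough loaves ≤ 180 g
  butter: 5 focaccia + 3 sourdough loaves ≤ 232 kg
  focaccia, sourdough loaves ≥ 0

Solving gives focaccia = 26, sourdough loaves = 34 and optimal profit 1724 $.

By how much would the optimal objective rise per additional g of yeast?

Check each constraint at x*: flour 300/304 (slack 4); yeast 180/180 (tight); butter 232/232 (tight).
By complementary slackness, y = 0 for the non-binding constraint.
Dual feasibility on the basic columns requires 3·y_yeast + 5·y_butter = 31, 3·y_yeast + 3·y_butter = 27.
→ y_yeast = 7 and y_butter = 2.
Shadow price of yeast = 7.

7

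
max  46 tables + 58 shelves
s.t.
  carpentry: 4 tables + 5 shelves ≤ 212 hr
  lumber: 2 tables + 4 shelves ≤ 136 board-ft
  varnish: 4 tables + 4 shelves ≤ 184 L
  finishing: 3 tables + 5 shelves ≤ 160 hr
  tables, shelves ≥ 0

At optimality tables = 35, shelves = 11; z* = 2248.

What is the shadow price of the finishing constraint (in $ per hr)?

6

Binding: varnish and finishing. Non-binding: carpentry (17 unused), lumber (22 unused).
Since carpentry, lumber are not tight, their duals are 0.
Dual feasibility on the basic columns requires 4·y_varnish + 3·y_finishing = 46, 4·y_varnish + 5·y_finishing = 58.
Solving: y_varnish = 7, y_finishing = 6.
Shadow price of finishing = 6.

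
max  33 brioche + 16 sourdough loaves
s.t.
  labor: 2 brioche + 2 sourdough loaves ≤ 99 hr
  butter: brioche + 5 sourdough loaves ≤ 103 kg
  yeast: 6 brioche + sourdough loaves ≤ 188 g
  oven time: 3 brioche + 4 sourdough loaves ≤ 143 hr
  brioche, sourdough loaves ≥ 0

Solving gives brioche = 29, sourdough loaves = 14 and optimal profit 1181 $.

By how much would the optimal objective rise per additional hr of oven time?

Check each constraint at x*: labor 86/99 (slack 13); butter 99/103 (slack 4); yeast 188/188 (tight); oven time 143/143 (tight).
Since labor, butter are not tight, their duals are 0.
The binding rows give the dual system: 6·y_yeast + 3·y_oven time = 33 and 1·y_yeast + 4·y_oven time = 16.
This yields shadow prices y_yeast = 4, y_oven time = 3.
Shadow price of oven time = 3.

3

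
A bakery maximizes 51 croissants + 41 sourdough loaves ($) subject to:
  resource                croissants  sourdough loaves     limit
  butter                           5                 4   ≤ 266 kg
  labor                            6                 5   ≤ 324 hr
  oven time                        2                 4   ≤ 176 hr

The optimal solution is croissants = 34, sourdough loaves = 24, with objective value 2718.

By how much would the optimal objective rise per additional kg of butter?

Binding: butter and labor. Non-binding: oven time (12 unused).
Since oven time is not tight, its dual is 0.
From A_Bᵀ y = c: 5·y_butter + 6·y_labor = 51; 4·y_butter + 5·y_labor = 41.
→ y_butter = 9 and y_labor = 1.
Shadow price of butter = 9.

9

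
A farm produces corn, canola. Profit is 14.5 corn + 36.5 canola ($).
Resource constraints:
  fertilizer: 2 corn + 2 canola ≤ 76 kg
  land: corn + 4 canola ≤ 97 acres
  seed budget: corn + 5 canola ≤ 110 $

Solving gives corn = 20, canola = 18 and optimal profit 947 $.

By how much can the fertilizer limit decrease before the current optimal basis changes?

Binding constraints: fertilizer, seed budget. The basis is B = [[2,2],[1,5]] with det 8.
Per unit decrease in fertilizer, x* moves by d = (-0.625, 0.125).
The basis stays optimal until corn reaches 0; allowable decrease = 32 kg.

32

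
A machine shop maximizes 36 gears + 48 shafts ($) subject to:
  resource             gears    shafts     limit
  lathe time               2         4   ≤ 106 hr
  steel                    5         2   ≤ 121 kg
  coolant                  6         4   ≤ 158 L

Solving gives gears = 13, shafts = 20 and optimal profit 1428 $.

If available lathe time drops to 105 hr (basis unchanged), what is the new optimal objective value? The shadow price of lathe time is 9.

Δb = -1, so new z* = 1428 + (9)·(-1) = 1428 − 9 = 1419.

1419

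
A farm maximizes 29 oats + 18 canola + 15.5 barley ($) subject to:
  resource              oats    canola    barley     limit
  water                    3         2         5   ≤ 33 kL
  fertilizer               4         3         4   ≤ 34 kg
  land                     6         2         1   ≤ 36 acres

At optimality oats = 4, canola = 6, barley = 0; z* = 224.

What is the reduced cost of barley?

Check each constraint at x*: water 24/33 (slack 9); fertilizer 34/34 (tight); land 36/36 (tight).
By complementary slackness, y = 0 for the non-binding constraint.
Dual feasibility on the basic columns requires 4·y_fertilizer + 6·y_land = 29, 3·y_fertilizer + 2·y_land = 18.
→ y_fertilizer = 5 and y_land = 1.5.
Reduced cost of barley: c₃ − yᵀa₃ = 15.5 − (5·4 + 1.5·1) = 15.5 − 21.5 = -6.

-6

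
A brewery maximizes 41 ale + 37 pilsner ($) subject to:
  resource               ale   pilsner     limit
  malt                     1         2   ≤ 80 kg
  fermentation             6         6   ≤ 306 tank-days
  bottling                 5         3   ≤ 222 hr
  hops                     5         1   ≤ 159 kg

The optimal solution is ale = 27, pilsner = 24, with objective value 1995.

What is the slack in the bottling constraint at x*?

15

bottling used = 5·27 + 3·24 = 207; slack = 222 − 207 = 15.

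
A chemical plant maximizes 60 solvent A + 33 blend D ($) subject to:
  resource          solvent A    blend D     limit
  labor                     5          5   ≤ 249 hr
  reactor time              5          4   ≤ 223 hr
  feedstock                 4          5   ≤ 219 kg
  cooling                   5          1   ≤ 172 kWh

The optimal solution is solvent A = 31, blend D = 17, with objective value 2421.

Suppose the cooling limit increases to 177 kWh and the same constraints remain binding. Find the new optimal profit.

2446

Check each constraint at x*: labor 240/249 (slack 9); reactor time 223/223 (tight); feedstock 209/219 (slack 10); cooling 172/172 (tight).
By complementary slackness, y = 0 for the non-binding constraints.
The binding rows give the dual system: 5·y_reactor time + 5·y_cooling = 60 and 4·y_reactor time + 1·y_cooling = 33.
→ y_reactor time = 7 and y_cooling = 5.
Δz = y_cooling·Δb = 5 × (5) = 25, so new z* = 2421 + 25 = 2446.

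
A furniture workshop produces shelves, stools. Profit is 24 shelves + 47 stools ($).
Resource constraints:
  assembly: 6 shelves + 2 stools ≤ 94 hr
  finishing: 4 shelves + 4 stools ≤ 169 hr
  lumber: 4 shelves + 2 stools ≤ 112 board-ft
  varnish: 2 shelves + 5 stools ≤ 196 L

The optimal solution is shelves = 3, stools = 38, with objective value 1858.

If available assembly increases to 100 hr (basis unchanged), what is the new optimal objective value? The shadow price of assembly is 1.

1864

Δb = 6, so new z* = 1858 + (1)·(6) = 1858 + 6 = 1864.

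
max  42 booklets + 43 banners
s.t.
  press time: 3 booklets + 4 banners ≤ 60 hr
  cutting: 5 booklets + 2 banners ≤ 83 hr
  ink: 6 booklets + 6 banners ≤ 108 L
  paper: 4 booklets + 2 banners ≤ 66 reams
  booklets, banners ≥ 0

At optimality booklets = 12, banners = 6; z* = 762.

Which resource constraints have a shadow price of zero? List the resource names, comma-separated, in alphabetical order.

press time: 60/60 (binding)
cutting: 72/83 (slack 11)
ink: 108/108 (binding)
paper: 60/66 (slack 6)
By complementary slackness, a constraint with positive slack has shadow price 0 → cutting, paper.

cutting, paper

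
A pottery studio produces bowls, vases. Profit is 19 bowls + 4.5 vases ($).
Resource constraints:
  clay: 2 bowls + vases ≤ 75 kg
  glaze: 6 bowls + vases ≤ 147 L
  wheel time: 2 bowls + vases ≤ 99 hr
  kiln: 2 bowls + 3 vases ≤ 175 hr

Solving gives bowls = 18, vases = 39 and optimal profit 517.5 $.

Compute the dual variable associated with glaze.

Check each constraint at x*: clay 75/75 (tight); glaze 147/147 (tight); wheel time 75/99 (slack 24); kiln 153/175 (slack 22).
Since wheel time, kiln are not tight, their duals are 0.
Dual feasibility on the basic columns requires 2·y_clay + 6·y_glaze = 19, 1·y_clay + 1·y_glaze = 4.5.
→ y_clay = 2 and y_glaze = 2.5.
Shadow price of glaze = 2.5.

2.5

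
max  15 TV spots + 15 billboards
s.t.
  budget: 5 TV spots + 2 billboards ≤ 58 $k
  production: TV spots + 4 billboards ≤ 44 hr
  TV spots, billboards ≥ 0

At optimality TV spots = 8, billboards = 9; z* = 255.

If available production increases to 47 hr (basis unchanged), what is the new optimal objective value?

262.5

Check each constraint at x*: budget 58/58 (tight); production 44/44 (tight).
Dual feasibility on the basic columns requires 5·y_budget + 1·y_production = 15, 2·y_budget + 4·y_production = 15.
Solving: y_budget = 2.5, y_production = 2.5.
Δz = y_production·Δb = 2.5 × (3) = 7.5, so new z* = 255 + 7.5 = 262.5.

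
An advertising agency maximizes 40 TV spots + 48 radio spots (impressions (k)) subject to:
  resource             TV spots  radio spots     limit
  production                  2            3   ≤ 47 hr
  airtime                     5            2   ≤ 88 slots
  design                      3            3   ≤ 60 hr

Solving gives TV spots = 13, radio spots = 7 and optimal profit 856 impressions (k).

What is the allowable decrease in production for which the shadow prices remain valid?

3

Binding constraints: production, design. The basis is B = [[2,3],[3,3]] with det -3.
Per unit decrease in production, x* moves by d = (1, -1).
The basis stays optimal until airtime becomes binding; allowable decrease = 3 hr.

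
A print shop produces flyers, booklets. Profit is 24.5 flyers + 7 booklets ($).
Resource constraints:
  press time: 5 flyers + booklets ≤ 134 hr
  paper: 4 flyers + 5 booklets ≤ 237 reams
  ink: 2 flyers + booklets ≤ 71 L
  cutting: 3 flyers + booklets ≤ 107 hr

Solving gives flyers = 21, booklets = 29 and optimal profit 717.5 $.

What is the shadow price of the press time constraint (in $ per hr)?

3.5

At the optimum: press time uses 134 of 134 (binding); paper uses 229 of 237 (slack = 8); ink uses 71 of 71 (binding); cutting uses 92 of 107 (slack = 15).
Since paper, cutting are not tight, their duals are 0.
The binding rows give the dual system: 5·y_press time + 2·y_ink = 24.5 and 1·y_press time + 1·y_ink = 7.
→ y_press time = 3.5 and y_ink = 3.5.
Shadow price of press time = 3.5.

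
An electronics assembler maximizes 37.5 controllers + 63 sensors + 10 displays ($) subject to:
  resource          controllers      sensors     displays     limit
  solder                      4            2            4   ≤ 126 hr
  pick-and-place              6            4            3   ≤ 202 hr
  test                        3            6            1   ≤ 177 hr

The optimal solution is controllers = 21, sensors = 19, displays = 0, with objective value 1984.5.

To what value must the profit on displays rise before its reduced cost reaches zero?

14

Binding: pick-and-place and test. Non-binding: solder (4 unused).
Slack constraints have shadow price 0 (complementary slackness).
The binding rows give the dual system: 6·y_pick-and-place + 3·y_test = 37.5 and 4·y_pick-and-place + 6·y_test = 63.
Solving: y_pick-and-place = 1.5, y_test = 9.5.
displays enters the basis when its profit ≥ yᵀa₃ = 1.5·3 + 9.5·1 = 14.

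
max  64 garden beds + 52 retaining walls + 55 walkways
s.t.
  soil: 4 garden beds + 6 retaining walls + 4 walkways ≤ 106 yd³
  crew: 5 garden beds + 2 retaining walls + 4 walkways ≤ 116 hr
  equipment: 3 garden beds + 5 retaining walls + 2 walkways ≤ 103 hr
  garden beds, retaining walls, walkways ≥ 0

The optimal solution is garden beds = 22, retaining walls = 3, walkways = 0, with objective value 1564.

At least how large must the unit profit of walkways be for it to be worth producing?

At the optimum: soil uses 106 of 106 (binding); crew uses 116 of 116 (binding); equipment uses 81 of 103 (slack = 22).
Slack constraints have shadow price 0 (complementary slackness).
From A_Bᵀ y = c: 4·y_soil + 5·y_crew = 64; 6·y_soil + 2·y_crew = 52.
→ y_soil = 6 and y_crew = 8.
walkways enters the basis when its profit ≥ yᵀa₃ = 6·4 + 8·4 = 56.

56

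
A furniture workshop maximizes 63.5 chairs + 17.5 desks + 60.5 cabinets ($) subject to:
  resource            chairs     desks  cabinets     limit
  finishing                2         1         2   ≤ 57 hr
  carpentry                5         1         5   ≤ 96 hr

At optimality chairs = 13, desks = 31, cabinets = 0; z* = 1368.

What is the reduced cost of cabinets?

-3

At the optimum: finishing uses 57 of 57 (binding); carpentry uses 96 of 96 (binding).
Dual feasibility on the basic columns requires 2·y_finishing + 5·y_carpentry = 63.5, 1·y_finishing + 1·y_carpentry = 17.5.
Solving: y_finishing = 8, y_carpentry = 9.5.
Reduced cost of cabinets: c₃ − yᵀa₃ = 60.5 − (8·2 + 9.5·5) = 60.5 − 63.5 = -3.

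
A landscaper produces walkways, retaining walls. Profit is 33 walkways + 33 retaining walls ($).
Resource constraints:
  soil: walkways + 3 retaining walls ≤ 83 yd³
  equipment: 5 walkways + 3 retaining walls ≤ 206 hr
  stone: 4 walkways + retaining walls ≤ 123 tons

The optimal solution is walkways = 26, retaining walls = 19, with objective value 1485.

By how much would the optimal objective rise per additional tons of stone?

Binding: soil and stone. Non-binding: equipment (19 unused).
Slack constraints have shadow price 0 (complementary slackness).
From A_Bᵀ y = c: 1·y_soil + 4·y_stone = 33; 3·y_soil + 1·y_stone = 33.
→ y_soil = 9 and y_stone = 6.
Shadow price of stone = 6.

6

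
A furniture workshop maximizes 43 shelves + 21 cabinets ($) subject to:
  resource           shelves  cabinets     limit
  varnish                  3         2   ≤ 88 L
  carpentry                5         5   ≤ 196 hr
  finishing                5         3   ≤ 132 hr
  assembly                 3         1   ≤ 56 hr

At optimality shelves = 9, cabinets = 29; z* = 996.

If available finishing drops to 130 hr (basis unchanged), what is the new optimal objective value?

At the optimum: varnish uses 85 of 88 (slack = 3); carpentry uses 190 of 196 (slack = 6); finishing uses 132 of 132 (binding); assembly uses 56 of 56 (binding).
Slack constraints have shadow price 0 (complementary slackness).
The binding rows give the dual system: 5·y_finishing + 3·y_assembly = 43 and 3·y_finishing + 1·y_assembly = 21.
This yields shadow prices y_finishing = 5, y_assembly = 6.
Δz = y_finishing·Δb = 5 × (-2) = -10, so new z* = 996 − 10 = 986.

986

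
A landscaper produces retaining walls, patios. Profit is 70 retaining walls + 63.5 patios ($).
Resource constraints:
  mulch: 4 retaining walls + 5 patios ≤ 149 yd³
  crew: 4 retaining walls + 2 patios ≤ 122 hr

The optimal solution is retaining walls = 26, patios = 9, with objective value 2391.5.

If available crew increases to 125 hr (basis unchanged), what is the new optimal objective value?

2415.5

Check each constraint at x*: mulch 149/149 (tight); crew 122/122 (tight).
Dual feasibility on the basic columns requires 4·y_mulch + 4·y_crew = 70, 5·y_mulch + 2·y_crew = 63.5.
This yields shadow prices y_mulch = 9.5, y_crew = 8.
Δz = y_crew·Δb = 8 × (3) = 24, so new z* = 2391.5 + 24 = 2415.5.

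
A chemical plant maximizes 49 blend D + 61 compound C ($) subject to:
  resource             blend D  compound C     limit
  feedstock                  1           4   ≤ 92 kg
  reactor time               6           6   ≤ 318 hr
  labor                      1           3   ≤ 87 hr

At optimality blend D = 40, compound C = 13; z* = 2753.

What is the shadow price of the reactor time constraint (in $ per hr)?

7.5

Binding: feedstock and reactor time. Non-binding: labor (8 unused).
By complementary slackness, y = 0 for the non-binding constraint.
The binding rows give the dual system: 1·y_feedstock + 6·y_reactor time = 49 and 4·y_feedstock + 6·y_reactor time = 61.
This yields shadow prices y_feedstock = 4, y_reactor time = 7.5.
Shadow price of reactor time = 7.5.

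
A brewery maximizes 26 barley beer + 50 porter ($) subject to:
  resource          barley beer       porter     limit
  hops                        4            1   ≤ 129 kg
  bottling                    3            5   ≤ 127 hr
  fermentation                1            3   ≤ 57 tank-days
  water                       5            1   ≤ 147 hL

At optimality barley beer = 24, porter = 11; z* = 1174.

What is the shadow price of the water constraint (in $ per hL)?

At the optimum: hops uses 107 of 129 (slack = 22); bottling uses 127 of 127 (binding); fermentation uses 57 of 57 (binding); water uses 131 of 147 (slack = 16).
By complementary slackness, y = 0 for the non-binding constraints.
The binding rows give the dual system: 3·y_bottling + 1·y_fermentation = 26 and 5·y_bottling + 3·y_fermentation = 50.
→ y_bottling = 7 and y_fermentation = 5.
Shadow price of water = 0.

0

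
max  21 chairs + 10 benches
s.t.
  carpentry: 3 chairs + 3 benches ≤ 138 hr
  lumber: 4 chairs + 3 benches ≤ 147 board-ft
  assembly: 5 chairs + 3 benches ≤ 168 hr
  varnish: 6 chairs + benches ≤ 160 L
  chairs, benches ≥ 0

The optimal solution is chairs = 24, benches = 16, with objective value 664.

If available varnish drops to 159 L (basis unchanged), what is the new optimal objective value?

Check each constraint at x*: carpentry 120/138 (slack 18); lumber 144/147 (slack 3); assembly 168/168 (tight); varnish 160/160 (tight).
Since carpentry, lumber are not tight, their duals are 0.
From A_Bᵀ y = c: 5·y_assembly + 6·y_varnish = 21; 3·y_assembly + 1·y_varnish = 10.
→ y_assembly = 3 and y_varnish = 1.
Δz = y_varnish·Δb = 1 × (-1) = -1, so new z* = 664 − 1 = 663.

663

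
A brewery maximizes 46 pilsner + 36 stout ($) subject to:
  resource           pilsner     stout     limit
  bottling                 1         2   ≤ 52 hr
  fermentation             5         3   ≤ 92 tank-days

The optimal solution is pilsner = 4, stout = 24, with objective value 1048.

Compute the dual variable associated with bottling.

At the optimum: bottling uses 52 of 52 (binding); fermentation uses 92 of 92 (binding).
From A_Bᵀ y = c: 1·y_bottling + 5·y_fermentation = 46; 2·y_bottling + 3·y_fermentation = 36.
→ y_bottling = 6 and y_fermentation = 8.
Shadow price of bottling = 6.

6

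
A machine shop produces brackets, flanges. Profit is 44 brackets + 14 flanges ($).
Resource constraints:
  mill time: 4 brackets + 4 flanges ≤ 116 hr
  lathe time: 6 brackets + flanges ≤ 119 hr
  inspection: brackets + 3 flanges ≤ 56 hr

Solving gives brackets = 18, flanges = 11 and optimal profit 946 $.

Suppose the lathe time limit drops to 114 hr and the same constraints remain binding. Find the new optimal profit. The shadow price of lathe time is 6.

Δb = -5, so new z* = 946 + (6)·(-5) = 946 − 30 = 916.

916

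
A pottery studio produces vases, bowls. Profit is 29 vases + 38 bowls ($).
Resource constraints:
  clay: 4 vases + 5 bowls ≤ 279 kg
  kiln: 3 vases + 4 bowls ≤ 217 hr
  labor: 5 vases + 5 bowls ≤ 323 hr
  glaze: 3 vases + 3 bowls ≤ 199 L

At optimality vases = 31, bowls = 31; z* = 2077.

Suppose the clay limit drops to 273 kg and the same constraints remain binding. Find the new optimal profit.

At the optimum: clay uses 279 of 279 (binding); kiln uses 217 of 217 (binding); labor uses 310 of 323 (slack = 13); glaze uses 186 of 199 (slack = 13).
Slack constraints have shadow price 0 (complementary slackness).
The binding rows give the dual system: 4·y_clay + 3·y_kiln = 29 and 5·y_clay + 4·y_kiln = 38.
→ y_clay = 2 and y_kiln = 7.
Δz = y_clay·Δb = 2 × (-6) = -12, so new z* = 2077 − 12 = 2065.

2065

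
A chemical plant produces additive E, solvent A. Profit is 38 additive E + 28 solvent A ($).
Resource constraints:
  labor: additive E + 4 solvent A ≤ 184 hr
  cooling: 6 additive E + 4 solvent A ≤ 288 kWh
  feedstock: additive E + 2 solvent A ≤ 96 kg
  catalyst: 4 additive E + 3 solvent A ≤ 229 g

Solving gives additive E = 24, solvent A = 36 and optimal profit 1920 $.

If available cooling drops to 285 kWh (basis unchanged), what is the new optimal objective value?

1902

Binding: cooling and feedstock. Non-binding: labor (16 unused), catalyst (25 unused).
Since labor, catalyst are not tight, their duals are 0.
The binding rows give the dual system: 6·y_cooling + 1·y_feedstock = 38 and 4·y_cooling + 2·y_feedstock = 28.
→ y_cooling = 6 and y_feedstock = 2.
Δz = y_cooling·Δb = 6 × (-3) = -18, so new z* = 1920 − 18 = 1902.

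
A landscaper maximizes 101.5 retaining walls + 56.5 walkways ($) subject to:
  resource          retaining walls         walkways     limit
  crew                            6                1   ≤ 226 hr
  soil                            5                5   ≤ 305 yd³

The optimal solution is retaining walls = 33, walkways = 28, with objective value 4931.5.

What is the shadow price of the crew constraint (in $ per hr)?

Both crew and soil are binding at x*.
Dual feasibility on the basic columns requires 6·y_crew + 5·y_soil = 101.5, 1·y_crew + 5·y_soil = 56.5.
This yields shadow prices y_crew = 9, y_soil = 9.5.
Shadow price of crew = 9.

9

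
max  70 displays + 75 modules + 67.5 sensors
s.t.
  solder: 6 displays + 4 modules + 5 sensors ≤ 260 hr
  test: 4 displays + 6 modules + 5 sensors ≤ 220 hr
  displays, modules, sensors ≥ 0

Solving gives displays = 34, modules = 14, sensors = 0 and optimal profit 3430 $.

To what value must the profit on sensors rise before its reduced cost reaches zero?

At the optimum: solder uses 260 of 260 (binding); test uses 220 of 220 (binding).
The binding rows give the dual system: 6·y_solder + 4·y_test = 70 and 4·y_solder + 6·y_test = 75.
→ y_solder = 6 and y_test = 8.5.
sensors enters the basis when its profit ≥ yᵀa₃ = 6·5 + 8.5·5 = 72.5.

72.5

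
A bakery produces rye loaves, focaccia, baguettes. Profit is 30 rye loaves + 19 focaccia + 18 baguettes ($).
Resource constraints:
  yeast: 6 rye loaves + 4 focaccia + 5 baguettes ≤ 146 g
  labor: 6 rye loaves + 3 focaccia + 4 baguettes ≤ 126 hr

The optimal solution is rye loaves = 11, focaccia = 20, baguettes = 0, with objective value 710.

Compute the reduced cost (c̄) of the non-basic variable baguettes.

Both yeast and labor are binding at x*.
Dual feasibility on the basic columns requires 6·y_yeast + 6·y_labor = 30, 4·y_yeast + 3·y_labor = 19.
→ y_yeast = 4 and y_labor = 1.
Reduced cost of baguettes: c₃ − yᵀa₃ = 18 − (4·5 + 1·4) = 18 − 24 = -6.

-6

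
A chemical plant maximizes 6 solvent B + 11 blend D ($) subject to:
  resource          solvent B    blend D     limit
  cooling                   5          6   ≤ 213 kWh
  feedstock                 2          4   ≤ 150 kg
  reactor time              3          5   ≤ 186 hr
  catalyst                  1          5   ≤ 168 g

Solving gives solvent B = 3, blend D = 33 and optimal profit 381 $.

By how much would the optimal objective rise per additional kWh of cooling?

1

Binding: cooling and catalyst. Non-binding: feedstock (12 unused), reactor time (12 unused).
Slack constraints have shadow price 0 (complementary slackness).
The binding rows give the dual system: 5·y_cooling + 1·y_catalyst = 6 and 6·y_cooling + 5·y_catalyst = 11.
This yields shadow prices y_cooling = 1, y_catalyst = 1.
Shadow price of cooling = 1.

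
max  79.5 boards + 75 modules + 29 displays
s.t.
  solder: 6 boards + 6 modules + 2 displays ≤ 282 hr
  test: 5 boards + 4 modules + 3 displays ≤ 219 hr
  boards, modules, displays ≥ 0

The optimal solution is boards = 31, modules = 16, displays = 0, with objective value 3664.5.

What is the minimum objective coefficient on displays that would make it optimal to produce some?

Both solder and test are binding at x*.
The binding rows give the dual system: 6·y_solder + 5·y_test = 79.5 and 6·y_solder + 4·y_test = 75.
Solving: y_solder = 9.5, y_test = 4.5.
displays enters the basis when its profit ≥ yᵀa₃ = 9.5·2 + 4.5·3 = 32.5.

32.5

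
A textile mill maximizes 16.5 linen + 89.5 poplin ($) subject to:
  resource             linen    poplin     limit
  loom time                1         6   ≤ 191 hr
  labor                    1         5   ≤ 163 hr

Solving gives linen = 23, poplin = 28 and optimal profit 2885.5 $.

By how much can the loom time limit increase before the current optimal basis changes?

4.6

Binding constraints: loom time, labor. The basis is B = [[1,6],[1,5]] with det -1.
Per unit increase in loom time, x* moves by d = (-5, 1).
The basis stays optimal until linen reaches 0; allowable increase = 4.6 hr.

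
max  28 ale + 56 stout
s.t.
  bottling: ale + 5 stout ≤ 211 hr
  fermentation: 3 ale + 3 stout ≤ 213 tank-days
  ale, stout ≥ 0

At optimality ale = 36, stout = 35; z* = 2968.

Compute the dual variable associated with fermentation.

7

Check each constraint at x*: bottling 211/211 (tight); fermentation 213/213 (tight).
The binding rows give the dual system: 1·y_bottling + 3·y_fermentation = 28 and 5·y_bottling + 3·y_fermentation = 56.
This yields shadow prices y_bottling = 7, y_fermentation = 7.
Shadow price of fermentation = 7.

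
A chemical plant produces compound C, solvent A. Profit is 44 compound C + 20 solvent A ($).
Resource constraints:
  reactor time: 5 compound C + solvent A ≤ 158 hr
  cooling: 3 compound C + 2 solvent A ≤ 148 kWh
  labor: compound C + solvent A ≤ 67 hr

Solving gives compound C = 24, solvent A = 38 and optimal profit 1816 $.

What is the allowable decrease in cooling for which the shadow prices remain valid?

Binding constraints: reactor time, cooling. The basis is B = [[5,1],[3,2]] with det 7.
Per unit decrease in cooling, x* moves by d = (0.1429, -0.7143).
The basis stays optimal until solvent A reaches 0; allowable decrease = 53.2 kWh.

53.2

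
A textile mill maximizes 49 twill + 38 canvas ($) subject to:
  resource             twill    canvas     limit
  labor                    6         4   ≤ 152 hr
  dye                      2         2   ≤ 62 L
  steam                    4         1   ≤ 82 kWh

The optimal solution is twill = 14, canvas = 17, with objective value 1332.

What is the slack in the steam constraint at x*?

steam used = 4·14 + 1·17 = 73; slack = 82 − 73 = 9.

9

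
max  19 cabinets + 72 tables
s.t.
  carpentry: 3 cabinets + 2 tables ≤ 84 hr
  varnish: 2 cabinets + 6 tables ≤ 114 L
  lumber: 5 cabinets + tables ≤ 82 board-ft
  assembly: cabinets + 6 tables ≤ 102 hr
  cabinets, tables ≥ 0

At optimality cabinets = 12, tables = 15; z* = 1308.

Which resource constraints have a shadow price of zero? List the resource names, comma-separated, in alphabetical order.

carpentry: 66/84 (slack 18)
varnish: 114/114 (binding)
lumber: 75/82 (slack 7)
assembly: 102/102 (binding)
By complementary slackness, a constraint with positive slack has shadow price 0 → carpentry, lumber.

carpentry, lumber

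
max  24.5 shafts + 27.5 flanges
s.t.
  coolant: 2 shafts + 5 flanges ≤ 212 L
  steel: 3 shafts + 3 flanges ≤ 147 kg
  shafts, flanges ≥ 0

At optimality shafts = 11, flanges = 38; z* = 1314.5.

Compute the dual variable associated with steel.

At the optimum: coolant uses 212 of 212 (binding); steel uses 147 of 147 (binding).
The binding rows give the dual system: 2·y_coolant + 3·y_steel = 24.5 and 5·y_coolant + 3·y_steel = 27.5.
Solving: y_coolant = 1, y_steel = 7.5.
Shadow price of steel = 7.5.

7.5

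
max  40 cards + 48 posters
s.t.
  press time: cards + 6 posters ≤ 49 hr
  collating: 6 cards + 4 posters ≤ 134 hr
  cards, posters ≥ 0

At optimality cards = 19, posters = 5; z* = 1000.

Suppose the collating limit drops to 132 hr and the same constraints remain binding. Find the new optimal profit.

Both press time and collating are binding at x*.
Dual feasibility on the basic columns requires 1·y_press time + 6·y_collating = 40, 6·y_press time + 4·y_collating = 48.
→ y_press time = 4 and y_collating = 6.
Δz = y_collating·Δb = 6 × (-2) = -12, so new z* = 1000 − 12 = 988.

988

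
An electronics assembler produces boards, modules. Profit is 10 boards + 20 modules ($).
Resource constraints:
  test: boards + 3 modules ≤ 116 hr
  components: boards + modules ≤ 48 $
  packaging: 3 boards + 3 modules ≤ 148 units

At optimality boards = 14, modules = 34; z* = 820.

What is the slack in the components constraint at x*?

components used = 1·14 + 1·34 = 48; slack = 48 − 48 = 0.

0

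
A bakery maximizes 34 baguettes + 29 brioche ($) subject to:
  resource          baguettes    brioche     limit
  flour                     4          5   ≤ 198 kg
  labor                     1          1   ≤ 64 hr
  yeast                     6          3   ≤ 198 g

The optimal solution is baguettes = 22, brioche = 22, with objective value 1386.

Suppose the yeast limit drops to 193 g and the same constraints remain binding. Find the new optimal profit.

1371

At the optimum: flour uses 198 of 198 (binding); labor uses 44 of 64 (slack = 20); yeast uses 198 of 198 (binding).
Since labor is not tight, its dual is 0.
The binding rows give the dual system: 4·y_flour + 6·y_yeast = 34 and 5·y_flour + 3·y_yeast = 29.
Solving: y_flour = 4, y_yeast = 3.
Δz = y_yeast·Δb = 3 × (-5) = -15, so new z* = 1386 − 15 = 1371.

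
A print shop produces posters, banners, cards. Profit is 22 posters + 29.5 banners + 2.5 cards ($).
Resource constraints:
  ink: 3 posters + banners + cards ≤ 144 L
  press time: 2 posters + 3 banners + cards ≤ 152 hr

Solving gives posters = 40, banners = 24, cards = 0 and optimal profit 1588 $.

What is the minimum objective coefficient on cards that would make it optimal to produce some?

Both ink and press time are binding at x*.
Dual feasibility on the basic columns requires 3·y_ink + 2·y_press time = 22, 1·y_ink + 3·y_press time = 29.5.
→ y_ink = 1 and y_press time = 9.5.
cards enters the basis when its profit ≥ yᵀa₃ = 1·1 + 9.5·1 = 10.5.

10.5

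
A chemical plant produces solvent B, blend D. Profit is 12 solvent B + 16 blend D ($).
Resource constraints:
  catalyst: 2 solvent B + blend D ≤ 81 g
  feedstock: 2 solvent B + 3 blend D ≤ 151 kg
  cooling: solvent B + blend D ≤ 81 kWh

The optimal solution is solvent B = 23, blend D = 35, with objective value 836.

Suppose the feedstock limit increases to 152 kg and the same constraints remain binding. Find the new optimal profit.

841

Binding: catalyst and feedstock. Non-binding: cooling (23 unused).
By complementary slackness, y = 0 for the non-binding constraint.
Dual feasibility on the basic columns requires 2·y_catalyst + 2·y_feedstock = 12, 1·y_catalyst + 3·y_feedstock = 16.
This yields shadow prices y_catalyst = 1, y_feedstock = 5.
Δz = y_feedstock·Δb = 5 × (1) = 5, so new z* = 836 + 5 = 841.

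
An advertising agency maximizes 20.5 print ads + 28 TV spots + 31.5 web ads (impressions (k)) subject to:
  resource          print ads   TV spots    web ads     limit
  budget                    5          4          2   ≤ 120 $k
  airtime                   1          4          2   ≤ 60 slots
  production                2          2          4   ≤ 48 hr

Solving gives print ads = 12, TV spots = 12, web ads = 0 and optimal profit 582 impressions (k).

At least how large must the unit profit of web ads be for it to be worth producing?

Check each constraint at x*: budget 108/120 (slack 12); airtime 60/60 (tight); production 48/48 (tight).
Slack constraints have shadow price 0 (complementary slackness).
From A_Bᵀ y = c: 1·y_airtime + 2·y_production = 20.5; 4·y_airtime + 2·y_production = 28.
→ y_airtime = 2.5 and y_production = 9.
web ads enters the basis when its profit ≥ yᵀa₃ = 2.5·2 + 9·4 = 41.

41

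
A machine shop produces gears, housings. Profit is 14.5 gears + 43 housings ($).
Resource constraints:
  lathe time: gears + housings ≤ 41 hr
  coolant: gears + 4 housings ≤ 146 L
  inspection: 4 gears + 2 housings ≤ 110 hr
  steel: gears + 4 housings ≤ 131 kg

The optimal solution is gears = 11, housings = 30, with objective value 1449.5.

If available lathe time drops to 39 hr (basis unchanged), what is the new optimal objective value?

Check each constraint at x*: lathe time 41/41 (tight); coolant 131/146 (slack 15); inspection 104/110 (slack 6); steel 131/131 (tight).
Since coolant, inspection are not tight, their duals are 0.
Dual feasibility on the basic columns requires 1·y_lathe time + 1·y_steel = 14.5, 1·y_lathe time + 4·y_steel = 43.
→ y_lathe time = 5 and y_steel = 9.5.
Δz = y_lathe time·Δb = 5 × (-2) = -10, so new z* = 1449.5 − 10 = 1439.5.

1439.5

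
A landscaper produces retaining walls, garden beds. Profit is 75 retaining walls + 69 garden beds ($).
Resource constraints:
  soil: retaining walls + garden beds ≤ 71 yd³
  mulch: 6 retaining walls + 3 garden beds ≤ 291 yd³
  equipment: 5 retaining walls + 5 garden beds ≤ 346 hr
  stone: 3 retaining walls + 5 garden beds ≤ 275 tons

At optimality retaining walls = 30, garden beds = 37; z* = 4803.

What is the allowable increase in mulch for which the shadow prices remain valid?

Binding constraints: mulch, stone. The basis is B = [[6,3],[3,5]] with det 21.
Per unit increase in mulch, x* moves by d = (0.2381, -0.1429).
The basis stays optimal until equipment becomes binding; allowable increase = 23.1 yd³.

23.1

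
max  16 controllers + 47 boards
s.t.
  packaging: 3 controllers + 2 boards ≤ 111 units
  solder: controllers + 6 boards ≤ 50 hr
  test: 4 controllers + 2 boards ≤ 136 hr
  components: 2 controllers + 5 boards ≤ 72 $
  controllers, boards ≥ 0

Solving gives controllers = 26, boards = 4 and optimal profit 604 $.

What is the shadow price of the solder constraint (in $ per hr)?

Binding: solder and components. Non-binding: packaging (25 unused), test (24 unused).
By complementary slackness, y = 0 for the non-binding constraints.
Dual feasibility on the basic columns requires 1·y_solder + 2·y_components = 16, 6·y_solder + 5·y_components = 47.
→ y_solder = 2 and y_components = 7.
Shadow price of solder = 2.

2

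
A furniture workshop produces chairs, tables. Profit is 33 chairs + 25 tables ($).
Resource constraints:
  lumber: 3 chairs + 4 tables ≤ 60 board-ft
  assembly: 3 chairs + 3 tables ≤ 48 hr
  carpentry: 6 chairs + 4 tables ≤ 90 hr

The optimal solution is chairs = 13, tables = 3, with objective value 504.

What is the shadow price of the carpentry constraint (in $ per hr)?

4

Check each constraint at x*: lumber 51/60 (slack 9); assembly 48/48 (tight); carpentry 90/90 (tight).
By complementary slackness, y = 0 for the non-binding constraint.
Dual feasibility on the basic columns requires 3·y_assembly + 6·y_carpentry = 33, 3·y_assembly + 4·y_carpentry = 25.
This yields shadow prices y_assembly = 3, y_carpentry = 4.
Shadow price of carpentry = 4.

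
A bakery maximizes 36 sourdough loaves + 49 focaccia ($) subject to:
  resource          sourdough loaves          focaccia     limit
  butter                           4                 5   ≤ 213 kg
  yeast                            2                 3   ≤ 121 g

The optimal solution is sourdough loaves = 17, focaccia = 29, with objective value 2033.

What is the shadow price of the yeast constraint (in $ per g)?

8

At the optimum: butter uses 213 of 213 (binding); yeast uses 121 of 121 (binding).
From A_Bᵀ y = c: 4·y_butter + 2·y_yeast = 36; 5·y_butter + 3·y_yeast = 49.
Solving: y_butter = 5, y_yeast = 8.
Shadow price of yeast = 8.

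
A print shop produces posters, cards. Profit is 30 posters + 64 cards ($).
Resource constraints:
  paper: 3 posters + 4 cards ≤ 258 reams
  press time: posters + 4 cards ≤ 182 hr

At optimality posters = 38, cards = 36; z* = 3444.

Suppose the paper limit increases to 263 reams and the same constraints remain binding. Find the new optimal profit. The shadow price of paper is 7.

3479

Δb = 5, so new z* = 3444 + (7)·(5) = 3444 + 35 = 3479.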